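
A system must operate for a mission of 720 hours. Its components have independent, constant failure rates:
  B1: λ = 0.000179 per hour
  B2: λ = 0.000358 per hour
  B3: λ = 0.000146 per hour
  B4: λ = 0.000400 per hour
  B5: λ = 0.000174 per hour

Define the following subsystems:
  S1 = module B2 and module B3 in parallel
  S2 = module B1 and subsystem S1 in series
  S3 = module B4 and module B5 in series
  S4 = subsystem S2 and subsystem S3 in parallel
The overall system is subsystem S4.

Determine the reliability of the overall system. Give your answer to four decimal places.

R(B1) = exp(−0.000179 × 720) = 0.879079
R(B2) = exp(−0.000358 × 720) = 0.772781
R(B3) = exp(−0.000146 × 720) = 0.900216
R(B4) = exp(−0.000400 × 720) = 0.749762
R(B5) = exp(−0.000174 × 720) = 0.882250
Parallel (B2 and B3): 1 − (1 − 0.772781)(1 − 0.900216) = 0.977327
Series (B1 and [0.977327]): 0.879079 × 0.977327 = 0.859148
Series (B4 and B5): 0.749762 × 0.882250 = 0.661478
Parallel ([0.859148] and [0.661478]): 1 − (1 − 0.859148)(1 − 0.661478) = 0.9523

0.9523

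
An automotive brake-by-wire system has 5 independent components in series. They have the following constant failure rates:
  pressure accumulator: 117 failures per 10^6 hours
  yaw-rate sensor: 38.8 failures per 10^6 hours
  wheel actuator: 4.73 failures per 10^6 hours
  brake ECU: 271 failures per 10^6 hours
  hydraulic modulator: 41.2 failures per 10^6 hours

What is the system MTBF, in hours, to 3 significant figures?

2120

Series of exponential components: λ_sys = Σ λ_i
λ_sys = 0.000117 + 0.0000388 + 0.00000473 + 0.000271 + 0.0000412 = 4.7273e-04 /h
MTBF = 1 / λ_sys = 2120 h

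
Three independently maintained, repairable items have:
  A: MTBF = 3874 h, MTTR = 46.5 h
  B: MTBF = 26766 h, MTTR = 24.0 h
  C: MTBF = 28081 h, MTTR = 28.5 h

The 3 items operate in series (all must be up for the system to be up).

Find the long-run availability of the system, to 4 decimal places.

A(A) = MTBF/(MTBF+MTTR) = 3874/(3874+46.5) = 0.988139
A(B) = MTBF/(MTBF+MTTR) = 26766/(26766+24.0) = 0.999104
A(C) = MTBF/(MTBF+MTTR) = 28081/(28081+28.5) = 0.998986
Series availability: 0.988139 × 0.999104 × 0.998986 = 0.9863

0.9863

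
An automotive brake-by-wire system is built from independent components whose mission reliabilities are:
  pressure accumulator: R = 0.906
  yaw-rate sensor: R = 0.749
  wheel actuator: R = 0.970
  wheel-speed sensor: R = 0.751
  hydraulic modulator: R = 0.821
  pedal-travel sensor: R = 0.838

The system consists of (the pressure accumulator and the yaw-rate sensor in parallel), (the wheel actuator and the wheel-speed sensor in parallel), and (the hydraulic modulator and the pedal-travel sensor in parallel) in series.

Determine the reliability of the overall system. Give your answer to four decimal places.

0.9410

Parallel (pressure accumulator and yaw-rate sensor): 1 − (1 − 0.906000)(1 − 0.749000) = 0.976406
Parallel (wheel actuator and wheel-speed sensor): 1 − (1 − 0.970000)(1 − 0.751000) = 0.992530
Parallel (hydraulic modulator and pedal-travel sensor): 1 − (1 − 0.821000)(1 − 0.838000) = 0.971002
Series ([0.976406], [0.992530], and [0.971002]): 0.976406 × 0.992530 × 0.971002 = 0.9410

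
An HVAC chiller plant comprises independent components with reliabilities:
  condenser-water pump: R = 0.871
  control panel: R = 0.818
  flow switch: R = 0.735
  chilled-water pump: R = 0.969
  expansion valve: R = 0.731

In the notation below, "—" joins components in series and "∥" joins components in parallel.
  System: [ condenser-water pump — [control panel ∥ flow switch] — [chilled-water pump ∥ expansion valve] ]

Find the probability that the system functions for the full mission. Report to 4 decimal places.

0.8221

Parallel (control panel and flow switch): 1 − (1 − 0.818000)(1 − 0.735000) = 0.951770
Parallel (chilled-water pump and expansion valve): 1 − (1 − 0.969000)(1 − 0.731000) = 0.991661
Series (condenser-water pump, [0.951770], and [0.991661]): 0.871000 × 0.951770 × 0.991661 = 0.8221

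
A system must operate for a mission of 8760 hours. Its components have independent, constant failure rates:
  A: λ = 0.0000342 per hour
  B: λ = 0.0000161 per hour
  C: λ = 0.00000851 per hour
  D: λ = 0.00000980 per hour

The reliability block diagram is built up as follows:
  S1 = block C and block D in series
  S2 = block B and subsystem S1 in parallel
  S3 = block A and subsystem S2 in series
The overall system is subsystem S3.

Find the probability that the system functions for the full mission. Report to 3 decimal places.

0.727

R(A) = exp(−0.0000342 × 8760) = 0.74112
R(B) = exp(−0.0000161 × 8760) = 0.86846
R(C) = exp(−0.00000851 × 8760) = 0.92816
R(D) = exp(−0.00000980 × 8760) = 0.91773
Series (C and D): 0.92816 × 0.91773 = 0.85180
Parallel (B and [0.85180]): 1 − (1 − 0.86846)(1 − 0.85180) = 0.98051
Series (A and [0.98051]): 0.74112 × 0.98051 = 0.727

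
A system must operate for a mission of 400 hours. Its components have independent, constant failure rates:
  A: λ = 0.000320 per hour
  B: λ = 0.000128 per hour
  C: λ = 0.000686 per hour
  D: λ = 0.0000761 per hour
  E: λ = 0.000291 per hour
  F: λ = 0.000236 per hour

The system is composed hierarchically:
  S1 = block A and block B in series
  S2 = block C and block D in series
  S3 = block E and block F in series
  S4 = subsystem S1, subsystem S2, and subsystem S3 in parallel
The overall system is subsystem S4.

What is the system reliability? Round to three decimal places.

R(A) = exp(−0.000320 × 400) = 0.87985
R(B) = exp(−0.000128 × 400) = 0.95009
R(C) = exp(−0.000686 × 400) = 0.76003
R(D) = exp(−0.0000761 × 400) = 0.97002
R(E) = exp(−0.000291 × 400) = 0.89012
R(F) = exp(−0.000236 × 400) = 0.90992
Series (A and B): 0.87985 × 0.95009 = 0.83594
Series (C and D): 0.76003 × 0.97002 = 0.73724
Series (E and F): 0.89012 × 0.90992 = 0.80994
Parallel ([0.83594], [0.73724], and [0.80994]): 1 − (1 − 0.83594)(1 − 0.73724)(1 − 0.80994) = 0.992

0.992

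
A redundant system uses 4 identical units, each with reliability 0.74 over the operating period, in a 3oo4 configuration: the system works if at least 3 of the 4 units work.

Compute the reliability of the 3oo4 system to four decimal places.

0.7213

R = Σ_{i=3}^{4} C(4,i) p^i (1−p)^{4−i} with p = 0.74
C(4,3)·0.74^3·0.26^1 = 0.421433
C(4,4)·0.74^4·0.26^0 = 0.299866
Sum = 0.7213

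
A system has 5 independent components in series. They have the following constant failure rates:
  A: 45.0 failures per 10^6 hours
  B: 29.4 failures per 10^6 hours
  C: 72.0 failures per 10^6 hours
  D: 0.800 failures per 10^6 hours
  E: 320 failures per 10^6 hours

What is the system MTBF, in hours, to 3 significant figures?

Series of exponential components: λ_sys = Σ λ_i
λ_sys = 0.0000450 + 0.0000294 + 0.0000720 + 0.000000800 + 0.000320 = 4.6720e-04 /h
MTBF = 1 / λ_sys = 2140 h

2140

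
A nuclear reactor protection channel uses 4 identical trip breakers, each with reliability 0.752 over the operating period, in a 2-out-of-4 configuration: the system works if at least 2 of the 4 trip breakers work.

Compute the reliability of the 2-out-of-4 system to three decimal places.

R = Σ_{i=2}^{4} C(4,i) p^i (1−p)^{4−i} with p = 0.752
C(4,2)·0.752^2·0.248^2 = 0.20868
C(4,3)·0.752^3·0.248^1 = 0.42186
C(4,4)·0.752^4·0.248^0 = 0.31979
Sum = 0.950

0.950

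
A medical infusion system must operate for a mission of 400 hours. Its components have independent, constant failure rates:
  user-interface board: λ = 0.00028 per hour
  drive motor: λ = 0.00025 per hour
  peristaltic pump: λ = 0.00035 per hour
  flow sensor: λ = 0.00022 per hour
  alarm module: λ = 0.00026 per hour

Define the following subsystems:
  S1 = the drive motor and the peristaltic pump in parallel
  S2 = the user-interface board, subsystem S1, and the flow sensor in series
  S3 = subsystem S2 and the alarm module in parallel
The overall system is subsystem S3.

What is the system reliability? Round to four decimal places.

0.9811

R(user-interface board) = exp(−0.00028 × 400) = 0.894044
R(drive motor) = exp(−0.00025 × 400) = 0.904837
R(peristaltic pump) = exp(−0.00035 × 400) = 0.869358
R(flow sensor) = exp(−0.00022 × 400) = 0.915761
R(alarm module) = exp(−0.00026 × 400) = 0.901225
Parallel (drive motor and peristaltic pump): 1 − (1 − 0.904837)(1 − 0.869358) = 0.987568
Series (user-interface board, [0.987568], and flow sensor): 0.894044 × 0.987568 × 0.915761 = 0.808552
Parallel ([0.808552] and alarm module): 1 − (1 − 0.808552)(1 − 0.901225) = 0.9811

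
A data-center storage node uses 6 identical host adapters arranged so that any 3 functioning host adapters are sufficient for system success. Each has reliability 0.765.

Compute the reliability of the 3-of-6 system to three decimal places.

R = Σ_{i=3}^{6} C(6,i) p^i (1−p)^{6−i} with p = 0.765
C(6,3)·0.765^3·0.235^3 = 0.11620
C(6,4)·0.765^4·0.235^2 = 0.28371
C(6,5)·0.765^5·0.235^1 = 0.36943
C(6,6)·0.765^6·0.235^0 = 0.20043
Sum = 0.970

0.970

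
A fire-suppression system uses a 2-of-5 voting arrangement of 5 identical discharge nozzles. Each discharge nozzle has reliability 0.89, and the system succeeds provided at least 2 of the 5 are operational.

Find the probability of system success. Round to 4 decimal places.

0.9993

R = Σ_{i=2}^{5} C(5,i) p^i (1−p)^{5−i} with p = 0.89
C(5,2)·0.89^2·0.11^3 = 0.010543
C(5,3)·0.89^3·0.11^2 = 0.085301
C(5,4)·0.89^4·0.11^1 = 0.345082
C(5,5)·0.89^5·0.11^0 = 0.558406
Sum = 0.9993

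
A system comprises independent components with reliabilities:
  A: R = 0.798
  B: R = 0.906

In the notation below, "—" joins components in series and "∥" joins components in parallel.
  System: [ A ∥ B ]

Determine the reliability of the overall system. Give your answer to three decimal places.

0.981

Parallel (A and B): 1 − (1 − 0.79800)(1 − 0.90600) = 0.981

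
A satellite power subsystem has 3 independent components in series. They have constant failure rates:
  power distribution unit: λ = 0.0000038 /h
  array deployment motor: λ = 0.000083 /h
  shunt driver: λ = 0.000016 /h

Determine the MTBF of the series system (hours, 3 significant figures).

9730

Series of exponential components: λ_sys = Σ λ_i
λ_sys = 0.0000038 + 0.000083 + 0.000016 = 1.0280e-04 /h
MTBF = 1 / λ_sys = 9730 h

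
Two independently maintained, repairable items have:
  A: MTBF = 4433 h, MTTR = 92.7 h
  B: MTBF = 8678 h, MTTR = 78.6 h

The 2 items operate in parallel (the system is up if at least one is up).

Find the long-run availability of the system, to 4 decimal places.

A(A) = MTBF/(MTBF+MTTR) = 4433/(4433+92.7) = 0.979517
A(B) = MTBF/(MTBF+MTTR) = 8678/(8678+78.6) = 0.991024
Parallel availability: 1 − (1 − 0.979517)(1 − 0.991024) = 0.9998

0.9998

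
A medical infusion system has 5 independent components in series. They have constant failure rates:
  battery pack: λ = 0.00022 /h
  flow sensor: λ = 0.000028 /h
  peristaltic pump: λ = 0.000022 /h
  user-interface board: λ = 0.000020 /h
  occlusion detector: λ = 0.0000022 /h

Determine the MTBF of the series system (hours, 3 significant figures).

3420

Series of exponential components: λ_sys = Σ λ_i
λ_sys = 0.00022 + 0.000028 + 0.000022 + 0.000020 + 0.0000022 = 2.9220e-04 /h
MTBF = 1 / λ_sys = 3420 h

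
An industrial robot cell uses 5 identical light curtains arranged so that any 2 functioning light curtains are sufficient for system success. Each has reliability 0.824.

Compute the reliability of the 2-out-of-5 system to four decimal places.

R = Σ_{i=2}^{5} C(5,i) p^i (1−p)^{5−i} with p = 0.824
C(5,2)·0.824^2·0.176^3 = 0.037016
C(5,3)·0.824^3·0.176^2 = 0.173303
C(5,4)·0.824^4·0.176^1 = 0.405687
C(5,5)·0.824^5·0.176^0 = 0.379871
Sum = 0.9959

0.9959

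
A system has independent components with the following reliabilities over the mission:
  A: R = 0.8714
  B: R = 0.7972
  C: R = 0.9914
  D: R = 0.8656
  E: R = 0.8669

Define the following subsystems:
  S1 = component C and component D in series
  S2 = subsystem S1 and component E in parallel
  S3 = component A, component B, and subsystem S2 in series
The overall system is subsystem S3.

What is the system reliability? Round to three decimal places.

0.682

Series (C and D): 0.99140 × 0.86560 = 0.85816
Parallel ([0.85816] and E): 1 − (1 − 0.85816)(1 − 0.86690) = 0.98112
Series (A, B, and [0.98112]): 0.87140 × 0.79720 × 0.98112 = 0.682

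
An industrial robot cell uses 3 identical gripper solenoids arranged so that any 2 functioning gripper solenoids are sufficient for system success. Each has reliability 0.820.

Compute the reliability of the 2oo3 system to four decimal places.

R = Σ_{i=2}^{3} C(3,i) p^i (1−p)^{3−i} with p = 0.820
C(3,2)·0.820^2·0.180^1 = 0.363096
C(3,3)·0.820^3·0.180^0 = 0.551368
Sum = 0.9145

0.9145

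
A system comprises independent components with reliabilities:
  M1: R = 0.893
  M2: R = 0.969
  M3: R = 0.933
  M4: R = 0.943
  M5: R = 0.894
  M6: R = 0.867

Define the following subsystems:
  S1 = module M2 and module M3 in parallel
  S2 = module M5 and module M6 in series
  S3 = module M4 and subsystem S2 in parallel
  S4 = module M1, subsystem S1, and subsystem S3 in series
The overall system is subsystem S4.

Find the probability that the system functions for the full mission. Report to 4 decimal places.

0.8797

Parallel (M2 and M3): 1 − (1 − 0.969000)(1 − 0.933000) = 0.997923
Series (M5 and M6): 0.894000 × 0.867000 = 0.775098
Parallel (M4 and [0.775098]): 1 − (1 − 0.943000)(1 − 0.775098) = 0.987181
Series (M1, [0.997923], and [0.987181]): 0.893000 × 0.997923 × 0.987181 = 0.8797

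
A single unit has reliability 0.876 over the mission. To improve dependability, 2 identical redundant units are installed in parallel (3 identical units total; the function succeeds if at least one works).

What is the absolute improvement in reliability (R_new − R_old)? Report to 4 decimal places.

R_before = 0.876
R_after = 1 − (1 − 0.876)^3 = 0.9981
ΔR = 0.9981 − 0.876 = 0.1221

0.1221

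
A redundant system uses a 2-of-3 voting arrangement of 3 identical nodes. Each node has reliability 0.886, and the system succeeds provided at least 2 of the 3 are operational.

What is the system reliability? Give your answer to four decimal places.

0.9640

R = Σ_{i=2}^{3} C(3,i) p^i (1−p)^{3−i} with p = 0.886
C(3,2)·0.886^2·0.114^1 = 0.268469
C(3,3)·0.886^3·0.114^0 = 0.695506
Sum = 0.9640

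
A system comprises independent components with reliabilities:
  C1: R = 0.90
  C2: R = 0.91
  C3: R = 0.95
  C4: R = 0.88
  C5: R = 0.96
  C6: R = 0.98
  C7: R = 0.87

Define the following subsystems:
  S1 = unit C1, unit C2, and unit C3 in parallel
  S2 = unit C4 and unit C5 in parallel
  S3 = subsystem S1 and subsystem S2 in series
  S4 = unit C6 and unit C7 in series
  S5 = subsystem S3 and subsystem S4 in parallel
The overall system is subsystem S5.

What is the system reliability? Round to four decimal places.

Parallel (C1, C2, and C3): 1 − (1 − 0.900000)(1 − 0.910000)(1 − 0.950000) = 0.999550
Parallel (C4 and C5): 1 − (1 − 0.880000)(1 − 0.960000) = 0.995200
Series ([0.999550] and [0.995200]): 0.999550 × 0.995200 = 0.994752
Series (C6 and C7): 0.980000 × 0.870000 = 0.852600
Parallel ([0.994752] and [0.852600]): 1 − (1 − 0.994752)(1 − 0.852600) = 0.9992

0.9992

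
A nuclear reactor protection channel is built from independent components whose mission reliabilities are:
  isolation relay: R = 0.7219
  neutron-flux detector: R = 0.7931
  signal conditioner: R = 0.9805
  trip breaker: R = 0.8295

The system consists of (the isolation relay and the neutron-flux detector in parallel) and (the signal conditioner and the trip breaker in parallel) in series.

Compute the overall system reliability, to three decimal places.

Parallel (isolation relay and neutron-flux detector): 1 − (1 − 0.72190)(1 − 0.79310) = 0.94246
Parallel (signal conditioner and trip breaker): 1 − (1 − 0.98050)(1 − 0.82950) = 0.99668
Series ([0.94246] and [0.99668]): 0.94246 × 0.99668 = 0.939

0.939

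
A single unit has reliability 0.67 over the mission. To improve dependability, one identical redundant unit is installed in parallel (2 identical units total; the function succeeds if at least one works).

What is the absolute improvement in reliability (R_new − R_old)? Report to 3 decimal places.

R_before = 0.67
R_after = 1 − (1 − 0.67)^2 = 0.891
ΔR = 0.891 − 0.67 = 0.221

0.221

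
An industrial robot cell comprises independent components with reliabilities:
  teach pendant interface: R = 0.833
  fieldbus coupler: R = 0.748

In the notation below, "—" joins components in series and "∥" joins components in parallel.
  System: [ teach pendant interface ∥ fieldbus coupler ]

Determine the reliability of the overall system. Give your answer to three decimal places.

Parallel (teach pendant interface and fieldbus coupler): 1 − (1 − 0.83300)(1 − 0.74800) = 0.958

0.958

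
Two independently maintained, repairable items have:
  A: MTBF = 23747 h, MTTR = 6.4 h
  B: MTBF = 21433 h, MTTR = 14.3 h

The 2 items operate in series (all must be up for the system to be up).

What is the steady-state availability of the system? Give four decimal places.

0.9991

A(A) = MTBF/(MTBF+MTTR) = 23747/(23747+6.4) = 0.999731
A(B) = MTBF/(MTBF+MTTR) = 21433/(21433+14.3) = 0.999333
Series availability: 0.999731 × 0.999333 = 0.9991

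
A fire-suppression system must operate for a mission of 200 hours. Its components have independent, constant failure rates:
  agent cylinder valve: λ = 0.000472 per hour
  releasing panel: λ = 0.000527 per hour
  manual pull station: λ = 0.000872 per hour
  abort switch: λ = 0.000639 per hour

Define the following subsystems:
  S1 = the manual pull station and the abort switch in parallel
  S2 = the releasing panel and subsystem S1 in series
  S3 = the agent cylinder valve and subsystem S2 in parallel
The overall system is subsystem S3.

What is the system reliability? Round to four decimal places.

R(agent cylinder valve) = exp(−0.000472 × 200) = 0.909919
R(releasing panel) = exp(−0.000527 × 200) = 0.899964
R(manual pull station) = exp(−0.000872 × 200) = 0.839961
R(abort switch) = exp(−0.000639 × 200) = 0.880029
Parallel (manual pull station and abort switch): 1 − (1 − 0.839961)(1 − 0.880029) = 0.980800
Series (releasing panel and [0.980800]): 0.899964 × 0.980800 = 0.882685
Parallel (agent cylinder valve and [0.882685]): 1 − (1 − 0.909919)(1 − 0.882685) = 0.9894

0.9894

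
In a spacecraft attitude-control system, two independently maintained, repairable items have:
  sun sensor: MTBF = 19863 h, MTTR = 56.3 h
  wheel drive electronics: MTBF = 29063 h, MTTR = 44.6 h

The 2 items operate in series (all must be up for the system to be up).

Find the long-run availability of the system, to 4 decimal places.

A(sun sensor) = MTBF/(MTBF+MTTR) = 19863/(19863+56.3) = 0.997174
A(wheel drive electronics) = MTBF/(MTBF+MTTR) = 29063/(29063+44.6) = 0.998468
Series availability: 0.997174 × 0.998468 = 0.9956

0.9956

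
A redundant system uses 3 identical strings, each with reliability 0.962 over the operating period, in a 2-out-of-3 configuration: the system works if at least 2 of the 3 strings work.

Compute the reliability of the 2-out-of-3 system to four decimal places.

R = Σ_{i=2}^{3} C(3,i) p^i (1−p)^{3−i} with p = 0.962
C(3,2)·0.962^2·0.038^1 = 0.105501
C(3,3)·0.962^3·0.038^0 = 0.890277
Sum = 0.9958

0.9958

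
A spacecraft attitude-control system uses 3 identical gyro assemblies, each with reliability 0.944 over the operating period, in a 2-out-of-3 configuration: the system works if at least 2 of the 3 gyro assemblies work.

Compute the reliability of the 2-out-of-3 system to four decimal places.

0.9909

R = Σ_{i=2}^{3} C(3,i) p^i (1−p)^{3−i} with p = 0.944
C(3,2)·0.944^2·0.056^1 = 0.149711
C(3,3)·0.944^3·0.056^0 = 0.841232
Sum = 0.9909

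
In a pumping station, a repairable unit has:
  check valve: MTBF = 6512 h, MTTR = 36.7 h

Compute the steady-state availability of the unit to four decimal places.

0.9944

A(check valve) = MTBF/(MTBF+MTTR) = 6512/(6512+36.7) = 0.9944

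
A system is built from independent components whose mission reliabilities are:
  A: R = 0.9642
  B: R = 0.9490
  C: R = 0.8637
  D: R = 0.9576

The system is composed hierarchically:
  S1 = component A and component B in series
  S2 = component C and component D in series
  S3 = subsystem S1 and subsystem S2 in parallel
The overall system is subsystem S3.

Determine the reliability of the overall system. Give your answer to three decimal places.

0.985

Series (A and B): 0.96420 × 0.94900 = 0.91503
Series (C and D): 0.86370 × 0.95760 = 0.82708
Parallel ([0.91503] and [0.82708]): 1 − (1 − 0.91503)(1 − 0.82708) = 0.985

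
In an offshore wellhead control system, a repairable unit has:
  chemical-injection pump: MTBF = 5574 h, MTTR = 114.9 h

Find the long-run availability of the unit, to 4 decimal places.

0.9798

A(chemical-injection pump) = MTBF/(MTBF+MTTR) = 5574/(5574+114.9) = 0.9798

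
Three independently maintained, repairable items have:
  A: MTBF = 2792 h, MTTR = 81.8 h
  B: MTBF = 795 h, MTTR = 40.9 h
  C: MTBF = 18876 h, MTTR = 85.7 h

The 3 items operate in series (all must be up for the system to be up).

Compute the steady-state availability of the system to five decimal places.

0.91982

A(A) = MTBF/(MTBF+MTTR) = 2792/(2792+81.8) = 0.971536
A(B) = MTBF/(MTBF+MTTR) = 795/(795+40.9) = 0.951071
A(C) = MTBF/(MTBF+MTTR) = 18876/(18876+85.7) = 0.995480
Series availability: 0.971536 × 0.951071 × 0.995480 = 0.91982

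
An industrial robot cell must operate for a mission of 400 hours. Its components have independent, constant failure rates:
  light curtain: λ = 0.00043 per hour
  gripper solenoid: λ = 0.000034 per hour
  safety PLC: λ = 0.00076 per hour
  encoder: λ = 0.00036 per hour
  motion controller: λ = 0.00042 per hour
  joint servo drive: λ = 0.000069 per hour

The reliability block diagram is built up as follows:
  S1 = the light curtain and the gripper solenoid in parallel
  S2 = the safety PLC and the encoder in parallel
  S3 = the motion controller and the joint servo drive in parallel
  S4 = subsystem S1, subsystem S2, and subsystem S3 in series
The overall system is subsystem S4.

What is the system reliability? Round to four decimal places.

R(light curtain) = exp(−0.00043 × 400) = 0.841979
R(gripper solenoid) = exp(−0.000034 × 400) = 0.986492
R(safety PLC) = exp(−0.00076 × 400) = 0.737861
R(encoder) = exp(−0.00036 × 400) = 0.865888
R(motion controller) = exp(−0.00042 × 400) = 0.845354
R(joint servo drive) = exp(−0.000069 × 400) = 0.972777
Parallel (light curtain and gripper solenoid): 1 − (1 − 0.841979)(1 − 0.986492) = 0.997865
Parallel (safety PLC and encoder): 1 − (1 − 0.737861)(1 − 0.865888) = 0.964844
Parallel (motion controller and joint servo drive): 1 − (1 − 0.845354)(1 − 0.972777) = 0.995790
Series ([0.997865], [0.964844], and [0.995790]): 0.997865 × 0.964844 × 0.995790 = 0.9587

0.9587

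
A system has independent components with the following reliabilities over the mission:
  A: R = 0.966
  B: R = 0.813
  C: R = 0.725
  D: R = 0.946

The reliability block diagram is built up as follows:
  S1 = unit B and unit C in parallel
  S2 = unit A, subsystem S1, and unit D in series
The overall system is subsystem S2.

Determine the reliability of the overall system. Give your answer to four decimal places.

0.8668

Parallel (B and C): 1 − (1 − 0.813000)(1 − 0.725000) = 0.948575
Series (A, [0.948575], and D): 0.966000 × 0.948575 × 0.946000 = 0.8668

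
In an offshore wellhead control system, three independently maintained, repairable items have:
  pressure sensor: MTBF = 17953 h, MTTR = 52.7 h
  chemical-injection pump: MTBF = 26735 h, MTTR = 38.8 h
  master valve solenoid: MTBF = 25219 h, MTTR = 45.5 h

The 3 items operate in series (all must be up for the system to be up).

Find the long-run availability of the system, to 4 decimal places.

A(pressure sensor) = MTBF/(MTBF+MTTR) = 17953/(17953+52.7) = 0.997073
A(chemical-injection pump) = MTBF/(MTBF+MTTR) = 26735/(26735+38.8) = 0.998551
A(master valve solenoid) = MTBF/(MTBF+MTTR) = 25219/(25219+45.5) = 0.998199
Series availability: 0.997073 × 0.998551 × 0.998199 = 0.9938

0.9938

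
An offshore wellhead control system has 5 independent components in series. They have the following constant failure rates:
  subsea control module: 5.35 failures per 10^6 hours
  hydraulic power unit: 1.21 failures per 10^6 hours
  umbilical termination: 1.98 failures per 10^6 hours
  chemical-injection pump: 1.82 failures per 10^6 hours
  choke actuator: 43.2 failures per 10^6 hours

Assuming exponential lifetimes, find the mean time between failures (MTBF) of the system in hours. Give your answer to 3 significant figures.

18700

Series of exponential components: λ_sys = Σ λ_i
λ_sys = 0.00000535 + 0.00000121 + 0.00000198 + 0.00000182 + 0.0000432 = 5.3560e-05 /h
MTBF = 1 / λ_sys = 18700 h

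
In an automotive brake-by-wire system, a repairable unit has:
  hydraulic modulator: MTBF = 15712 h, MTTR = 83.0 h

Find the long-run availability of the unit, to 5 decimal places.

0.99475

A(hydraulic modulator) = MTBF/(MTBF+MTTR) = 15712/(15712+83.0) = 0.99475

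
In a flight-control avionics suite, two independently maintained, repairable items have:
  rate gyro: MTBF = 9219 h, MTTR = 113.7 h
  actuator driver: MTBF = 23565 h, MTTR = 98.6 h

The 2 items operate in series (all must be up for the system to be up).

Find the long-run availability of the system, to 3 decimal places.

0.984

A(rate gyro) = MTBF/(MTBF+MTTR) = 9219/(9219+113.7) = 0.987817
A(actuator driver) = MTBF/(MTBF+MTTR) = 23565/(23565+98.6) = 0.995833
Series availability: 0.987817 × 0.995833 = 0.984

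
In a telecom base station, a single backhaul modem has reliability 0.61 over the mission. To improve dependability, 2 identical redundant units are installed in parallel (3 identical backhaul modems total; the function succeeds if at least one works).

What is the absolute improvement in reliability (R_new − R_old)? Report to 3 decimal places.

R_before = 0.61
R_after = 1 − (1 − 0.61)^3 = 0.941
ΔR = 0.941 − 0.61 = 0.331

0.331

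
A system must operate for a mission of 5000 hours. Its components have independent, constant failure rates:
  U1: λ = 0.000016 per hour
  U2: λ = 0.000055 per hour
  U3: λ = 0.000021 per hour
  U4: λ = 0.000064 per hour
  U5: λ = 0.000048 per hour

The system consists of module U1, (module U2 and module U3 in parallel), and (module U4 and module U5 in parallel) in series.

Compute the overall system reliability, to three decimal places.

0.848

R(U1) = exp(−0.000016 × 5000) = 0.92312
R(U2) = exp(−0.000055 × 5000) = 0.75957
R(U3) = exp(−0.000021 × 5000) = 0.90032
R(U4) = exp(−0.000064 × 5000) = 0.72615
R(U5) = exp(−0.000048 × 5000) = 0.78663
Parallel (U2 and U3): 1 − (1 − 0.75957)(1 − 0.90032) = 0.97603
Parallel (U4 and U5): 1 − (1 − 0.72615)(1 − 0.78663) = 0.94157
Series (U1, [0.97603], and [0.94157]): 0.92312 × 0.97603 × 0.94157 = 0.848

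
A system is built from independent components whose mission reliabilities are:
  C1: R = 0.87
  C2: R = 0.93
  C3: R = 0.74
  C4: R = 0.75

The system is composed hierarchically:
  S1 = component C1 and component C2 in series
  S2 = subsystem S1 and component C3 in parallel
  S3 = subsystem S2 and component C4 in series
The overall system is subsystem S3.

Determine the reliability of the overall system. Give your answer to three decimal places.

Series (C1 and C2): 0.87000 × 0.93000 = 0.80910
Parallel ([0.80910] and C3): 1 − (1 − 0.80910)(1 − 0.74000) = 0.95037
Series ([0.95037] and C4): 0.95037 × 0.75000 = 0.713

0.713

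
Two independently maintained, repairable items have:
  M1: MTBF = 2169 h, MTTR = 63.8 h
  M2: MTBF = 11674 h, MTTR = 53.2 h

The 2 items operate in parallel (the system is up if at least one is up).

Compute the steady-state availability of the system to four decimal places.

0.9999

A(M1) = MTBF/(MTBF+MTTR) = 2169/(2169+63.8) = 0.971426
A(M2) = MTBF/(MTBF+MTTR) = 11674/(11674+53.2) = 0.995464
Parallel availability: 1 − (1 − 0.971426)(1 − 0.995464) = 0.9999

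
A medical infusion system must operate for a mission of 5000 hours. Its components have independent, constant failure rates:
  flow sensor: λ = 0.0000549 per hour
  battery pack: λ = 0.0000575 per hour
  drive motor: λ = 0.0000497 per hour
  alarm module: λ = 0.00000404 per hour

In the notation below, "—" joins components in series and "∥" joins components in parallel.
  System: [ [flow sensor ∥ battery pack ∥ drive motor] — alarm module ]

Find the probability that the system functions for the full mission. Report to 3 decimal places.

0.967

R(flow sensor) = exp(−0.0000549 × 5000) = 0.75995
R(battery pack) = exp(−0.0000575 × 5000) = 0.75014
R(drive motor) = exp(−0.0000497 × 5000) = 0.77997
R(alarm module) = exp(−0.00000404 × 5000) = 0.98000
Parallel (flow sensor, battery pack, and drive motor): 1 − (1 − 0.75995)(1 − 0.75014)(1 − 0.77997) = 0.98680
Series ([0.98680] and alarm module): 0.98680 × 0.98000 = 0.967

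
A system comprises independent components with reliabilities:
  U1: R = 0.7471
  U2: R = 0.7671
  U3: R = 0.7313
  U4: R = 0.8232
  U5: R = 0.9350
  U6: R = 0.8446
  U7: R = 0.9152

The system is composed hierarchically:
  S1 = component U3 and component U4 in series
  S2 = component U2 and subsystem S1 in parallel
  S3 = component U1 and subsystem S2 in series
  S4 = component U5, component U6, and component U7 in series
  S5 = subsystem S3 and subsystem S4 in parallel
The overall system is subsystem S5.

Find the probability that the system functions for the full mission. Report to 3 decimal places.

0.911

Series (U3 and U4): 0.73130 × 0.82320 = 0.60201
Parallel (U2 and [0.60201]): 1 − (1 − 0.76710)(1 − 0.60201) = 0.90731
Series (U1 and [0.90731]): 0.74710 × 0.90731 = 0.67785
Series (U5, U6, and U7): 0.93500 × 0.84460 × 0.91520 = 0.72273
Parallel ([0.67785] and [0.72273]): 1 − (1 − 0.67785)(1 − 0.72273) = 0.911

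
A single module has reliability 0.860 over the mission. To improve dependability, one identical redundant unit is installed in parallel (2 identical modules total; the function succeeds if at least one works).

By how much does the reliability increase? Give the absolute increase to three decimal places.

R_before = 0.860
R_after = 1 − (1 − 0.860)^2 = 0.980
ΔR = 0.980 − 0.860 = 0.120

0.120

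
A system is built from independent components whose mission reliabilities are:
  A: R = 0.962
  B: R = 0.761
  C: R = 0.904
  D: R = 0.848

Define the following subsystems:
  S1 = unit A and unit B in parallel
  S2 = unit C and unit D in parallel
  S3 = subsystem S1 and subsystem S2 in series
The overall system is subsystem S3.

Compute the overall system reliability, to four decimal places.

0.9765

Parallel (A and B): 1 − (1 − 0.962000)(1 − 0.761000) = 0.990918
Parallel (C and D): 1 − (1 − 0.904000)(1 − 0.848000) = 0.985408
Series ([0.990918] and [0.985408]): 0.990918 × 0.985408 = 0.9765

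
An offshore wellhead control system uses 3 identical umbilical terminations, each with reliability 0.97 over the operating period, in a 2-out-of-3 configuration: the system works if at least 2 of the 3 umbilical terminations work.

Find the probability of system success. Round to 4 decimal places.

0.9974

R = Σ_{i=2}^{3} C(3,i) p^i (1−p)^{3−i} with p = 0.97
C(3,2)·0.97^2·0.03^1 = 0.084681
C(3,3)·0.97^3·0.03^0 = 0.912673
Sum = 0.9974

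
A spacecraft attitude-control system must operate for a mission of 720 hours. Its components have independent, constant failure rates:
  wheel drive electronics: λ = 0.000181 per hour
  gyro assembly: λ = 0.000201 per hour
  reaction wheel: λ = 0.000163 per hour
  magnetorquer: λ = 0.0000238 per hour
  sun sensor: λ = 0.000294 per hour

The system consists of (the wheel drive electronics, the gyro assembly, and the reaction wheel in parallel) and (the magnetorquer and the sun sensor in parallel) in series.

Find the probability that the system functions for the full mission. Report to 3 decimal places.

R(wheel drive electronics) = exp(−0.000181 × 720) = 0.87781
R(gyro assembly) = exp(−0.000201 × 720) = 0.86526
R(reaction wheel) = exp(−0.000163 × 720) = 0.88927
R(magnetorquer) = exp(−0.0000238 × 720) = 0.98301
R(sun sensor) = exp(−0.000294 × 720) = 0.80922
Parallel (wheel drive electronics, gyro assembly, and reaction wheel): 1 − (1 − 0.87781)(1 − 0.86526)(1 − 0.88927) = 0.99818
Parallel (magnetorquer and sun sensor): 1 − (1 − 0.98301)(1 − 0.80922) = 0.99676
Series ([0.99818] and [0.99676]): 0.99818 × 0.99676 = 0.995

0.995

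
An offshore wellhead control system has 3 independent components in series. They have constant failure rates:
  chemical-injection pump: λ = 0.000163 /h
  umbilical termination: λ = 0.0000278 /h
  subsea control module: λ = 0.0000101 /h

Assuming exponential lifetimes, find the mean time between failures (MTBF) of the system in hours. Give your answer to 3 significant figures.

Series of exponential components: λ_sys = Σ λ_i
λ_sys = 0.000163 + 0.0000278 + 0.0000101 = 2.0090e-04 /h
MTBF = 1 / λ_sys = 4980 h

4980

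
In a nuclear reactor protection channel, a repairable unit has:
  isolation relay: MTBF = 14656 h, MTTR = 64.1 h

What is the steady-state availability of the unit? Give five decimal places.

A(isolation relay) = MTBF/(MTBF+MTTR) = 14656/(14656+64.1) = 0.99565

0.99565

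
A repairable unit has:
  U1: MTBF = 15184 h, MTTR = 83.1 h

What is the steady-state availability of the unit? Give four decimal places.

0.9946

A(U1) = MTBF/(MTBF+MTTR) = 15184/(15184+83.1) = 0.9946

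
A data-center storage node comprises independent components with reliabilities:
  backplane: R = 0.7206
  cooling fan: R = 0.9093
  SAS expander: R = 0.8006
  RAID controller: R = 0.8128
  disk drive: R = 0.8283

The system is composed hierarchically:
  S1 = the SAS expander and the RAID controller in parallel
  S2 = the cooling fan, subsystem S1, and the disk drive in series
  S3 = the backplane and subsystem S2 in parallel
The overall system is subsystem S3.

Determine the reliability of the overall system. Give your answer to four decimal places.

0.9232

Parallel (SAS expander and RAID controller): 1 − (1 − 0.800600)(1 − 0.812800) = 0.962672
Series (cooling fan, [0.962672], and disk drive): 0.909300 × 0.962672 × 0.828300 = 0.725059
Parallel (backplane and [0.725059]): 1 − (1 − 0.720600)(1 − 0.725059) = 0.9232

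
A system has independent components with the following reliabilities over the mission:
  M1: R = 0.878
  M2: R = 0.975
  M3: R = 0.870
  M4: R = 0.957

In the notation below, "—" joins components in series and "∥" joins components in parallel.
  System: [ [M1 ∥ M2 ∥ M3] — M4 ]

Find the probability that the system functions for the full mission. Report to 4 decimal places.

Parallel (M1, M2, and M3): 1 − (1 − 0.878000)(1 − 0.975000)(1 − 0.870000) = 0.999604
Series ([0.999604] and M4): 0.999604 × 0.957000 = 0.9566

0.9566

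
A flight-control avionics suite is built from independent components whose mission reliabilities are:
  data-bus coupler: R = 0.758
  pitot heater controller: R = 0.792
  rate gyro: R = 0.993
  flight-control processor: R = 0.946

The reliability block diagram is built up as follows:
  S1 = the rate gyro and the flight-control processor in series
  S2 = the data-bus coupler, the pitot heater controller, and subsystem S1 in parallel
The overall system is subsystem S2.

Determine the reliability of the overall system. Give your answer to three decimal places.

0.997

Series (rate gyro and flight-control processor): 0.99300 × 0.94600 = 0.93938
Parallel (data-bus coupler, pitot heater controller, and [0.93938]): 1 − (1 − 0.75800)(1 − 0.79200)(1 − 0.93938) = 0.997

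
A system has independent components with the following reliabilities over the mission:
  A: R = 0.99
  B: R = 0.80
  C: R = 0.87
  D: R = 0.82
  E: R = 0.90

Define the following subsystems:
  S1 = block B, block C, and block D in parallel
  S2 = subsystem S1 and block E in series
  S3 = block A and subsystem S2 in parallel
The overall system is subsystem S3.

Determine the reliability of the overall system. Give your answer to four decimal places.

0.9990

Parallel (B, C, and D): 1 − (1 − 0.800000)(1 − 0.870000)(1 − 0.820000) = 0.995320
Series ([0.995320] and E): 0.995320 × 0.900000 = 0.895788
Parallel (A and [0.895788]): 1 − (1 − 0.990000)(1 − 0.895788) = 0.9990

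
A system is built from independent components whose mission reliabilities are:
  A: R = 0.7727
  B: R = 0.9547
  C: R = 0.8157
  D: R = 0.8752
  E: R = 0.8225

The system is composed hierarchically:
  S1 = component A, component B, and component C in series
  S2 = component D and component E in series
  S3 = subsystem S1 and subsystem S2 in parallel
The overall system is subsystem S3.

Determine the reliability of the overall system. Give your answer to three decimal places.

Series (A, B, and C): 0.77270 × 0.95470 × 0.81570 = 0.60174
Series (D and E): 0.87520 × 0.82250 = 0.71985
Parallel ([0.60174] and [0.71985]): 1 − (1 − 0.60174)(1 − 0.71985) = 0.888

0.888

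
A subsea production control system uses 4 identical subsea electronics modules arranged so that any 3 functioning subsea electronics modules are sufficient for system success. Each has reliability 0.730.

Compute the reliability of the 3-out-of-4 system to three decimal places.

R = Σ_{i=3}^{4} C(4,i) p^i (1−p)^{4−i} with p = 0.730
C(4,3)·0.730^3·0.270^1 = 0.42014
C(4,4)·0.730^4·0.270^0 = 0.28398
Sum = 0.704

0.704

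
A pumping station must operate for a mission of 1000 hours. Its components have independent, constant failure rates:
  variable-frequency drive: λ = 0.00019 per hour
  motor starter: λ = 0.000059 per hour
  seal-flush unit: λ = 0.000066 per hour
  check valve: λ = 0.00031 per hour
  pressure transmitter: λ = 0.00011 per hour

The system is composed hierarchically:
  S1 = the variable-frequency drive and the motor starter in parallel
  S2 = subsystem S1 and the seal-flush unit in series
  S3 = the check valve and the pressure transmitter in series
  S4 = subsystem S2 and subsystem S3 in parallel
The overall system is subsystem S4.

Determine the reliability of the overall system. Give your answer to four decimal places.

0.9749

R(variable-frequency drive) = exp(−0.00019 × 1000) = 0.826959
R(motor starter) = exp(−0.000059 × 1000) = 0.942707
R(seal-flush unit) = exp(−0.000066 × 1000) = 0.936131
R(check valve) = exp(−0.00031 × 1000) = 0.733447
R(pressure transmitter) = exp(−0.00011 × 1000) = 0.895834
Parallel (variable-frequency drive and motor starter): 1 − (1 − 0.826959)(1 − 0.942707) = 0.990086
Series ([0.990086] and seal-flush unit): 0.990086 × 0.936131 = 0.926850
Series (check valve and pressure transmitter): 0.733447 × 0.895834 = 0.657047
Parallel ([0.926850] and [0.657047]): 1 − (1 − 0.926850)(1 − 0.657047) = 0.9749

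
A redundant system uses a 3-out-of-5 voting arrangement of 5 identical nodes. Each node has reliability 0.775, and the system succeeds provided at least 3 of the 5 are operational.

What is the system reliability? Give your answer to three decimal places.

0.921

R = Σ_{i=3}^{5} C(5,i) p^i (1−p)^{5−i} with p = 0.775
C(5,3)·0.775^3·0.225^2 = 0.23565
C(5,4)·0.775^4·0.225^1 = 0.40584
C(5,5)·0.775^5·0.225^0 = 0.27958
Sum = 0.921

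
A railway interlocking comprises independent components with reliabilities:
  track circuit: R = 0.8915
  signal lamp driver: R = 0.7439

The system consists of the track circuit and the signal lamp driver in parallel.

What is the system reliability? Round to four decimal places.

Parallel (track circuit and signal lamp driver): 1 − (1 − 0.891500)(1 − 0.743900) = 0.9722

0.9722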